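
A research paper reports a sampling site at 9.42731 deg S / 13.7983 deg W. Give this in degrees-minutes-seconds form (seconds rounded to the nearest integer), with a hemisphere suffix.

9°25′38″ S, 13°47′54″ W

Lat: 0.427310° → 25.63860′; 0.63860 × 60 = 38.32″
λ: 0.798300° → 47.89800′; 0.89800 × 60 = 53.88″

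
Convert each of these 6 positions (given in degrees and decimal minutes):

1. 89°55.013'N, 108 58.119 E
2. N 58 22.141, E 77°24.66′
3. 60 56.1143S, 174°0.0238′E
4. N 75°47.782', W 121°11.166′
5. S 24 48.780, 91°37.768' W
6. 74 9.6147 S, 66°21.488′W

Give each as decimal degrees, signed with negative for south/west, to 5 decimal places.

1. 89.91688, 108.96865
2. 58.36902, 77.41100
3. -60.93524, 174.00040
4. 75.79637, -121.18610
5. -24.81300, -91.62947
6. -74.16025, -66.35813

Point 1:
  φ: 89 + 55.013/60 = 89.916883
  N → positive
  Longitude: 58.119′ = 0.968650°; total 108.968650
  E ⇒ keep positive
Point 2:
  φ: 58 + 22.141/60 = 58.369017
  N ⇒ keep positive
  Lon: 77 + 24.66/60 = 77.411000
  E ⇒ keep positive
Point 3:
  φ: 56.1143′ = 0.935238°; total 60.935238
  hemisphere S, so the sign is −
  λ: 0.0238′ = 0.000397°; total 174.000397
  E → positive
Point 4:
  φ: 47.782′ = 0.796367°; total 75.796367
  N → positive
  λ: 121 + 11.166/60 = 121.186100
  W → negative
Point 5:
  Latitude: 24 + 48.78/60 = 24.813000
  S ⇒ negate
  Lon: 37.768′ = 0.629467°; total 91.629467
  W ⇒ negate
Point 6:
  Latitude: 9.6147′ = 0.160245°; total 74.160245
  hemisphere S, so the sign is −
  λ: 66 + 21.488/60 = 66.358133
  W ⇒ negate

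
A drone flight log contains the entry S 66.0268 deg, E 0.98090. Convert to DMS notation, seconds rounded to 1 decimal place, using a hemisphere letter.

66°01′36.5″ S, 0°58′51.2″ E

φ: 0.026800 × 60 = 1.60800′ → 1′, remainder × 60 = 36.480″
Longitude: whole degrees 0; 58.85400′ → 58′ and 51.240″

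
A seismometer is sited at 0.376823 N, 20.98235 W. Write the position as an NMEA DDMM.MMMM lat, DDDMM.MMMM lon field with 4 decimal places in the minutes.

Lat: minutes = (0.376823 − 0) × 60 = 22.609380
λ: minutes = (20.982350 − 20) × 60 = 58.941000

0022.6094,N / 02058.9410,W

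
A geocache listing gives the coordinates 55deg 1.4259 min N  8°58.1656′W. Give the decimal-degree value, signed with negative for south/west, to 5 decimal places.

φ: 1.4259′ = 0.023765°; total 55.023765
N → positive
Lon: 58.1656′ = 0.969427°; total 8.969427
W ⇒ negate

55.02377, -8.96943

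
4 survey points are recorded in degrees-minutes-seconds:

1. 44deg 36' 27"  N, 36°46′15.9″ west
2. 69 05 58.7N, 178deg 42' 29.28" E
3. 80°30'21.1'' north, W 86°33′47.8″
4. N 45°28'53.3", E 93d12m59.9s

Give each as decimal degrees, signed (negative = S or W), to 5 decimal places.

1. 44.60750, -36.77108
2. 69.09964, 178.70813
3. 80.50586, -86.56328
4. 45.48147, 93.21664

Point 1:
  φ: 44° + 36/60 + 27/3600 = 44 + 0.600000 + 0.007500 = 44.607500
  N → positive
  Lon: 36° + 46/60 + 15.9/3600 = 36 + 0.766667 + 0.004417 = 36.771083
  W → negative
Point 2:
  Lat: 5′ + 58.7″ = 5.97833′; 69 + 5.97833/60 = 69.099639
  N → positive
  Lon: 42′ + 29.28″ = 42.48800′; 178 + 42.48800/60 = 178.708133
  E ⇒ keep positive
Point 3:
  φ: 80 + 30/60 + 21.1/3600 = 80.505861
  N ⇒ keep positive
  Longitude: 33′ + 47.8″ = 33.79667′; 86 + 33.79667/60 = 86.563278
  W → negative
Point 4:
  Latitude: 45 + 28/60 + 53.3/3600 = 45.481472
  N → positive
  Longitude: 93 + 12/60 + 59.9/3600 = 93.216639
  E ⇒ keep positive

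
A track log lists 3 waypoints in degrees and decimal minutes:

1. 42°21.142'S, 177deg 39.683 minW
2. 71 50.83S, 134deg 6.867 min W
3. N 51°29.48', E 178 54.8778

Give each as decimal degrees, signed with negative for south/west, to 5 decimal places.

1. -42.35237, -177.66138
2. -71.84717, -134.11445
3. 51.49133, 178.91463

Point 1:
  φ: 21.142′ = 0.352367°; total 42.352367
  hemisphere S, so the sign is −
  Longitude: 177 + 39.683/60 = 177.661383
  W ⇒ negate
Point 2:
  Latitude: 50.83′ = 0.847167°; total 71.847167
  hemisphere S, so the sign is −
  Longitude: 134 + 6.867/60 = 134.114450
  hemisphere W, so the sign is −
Point 3:
  Lat: 51 + 29.48/60 = 51.491333
  N ⇒ keep positive
  Lon: 178 + 54.8778/60 = 178.914630
  E → positive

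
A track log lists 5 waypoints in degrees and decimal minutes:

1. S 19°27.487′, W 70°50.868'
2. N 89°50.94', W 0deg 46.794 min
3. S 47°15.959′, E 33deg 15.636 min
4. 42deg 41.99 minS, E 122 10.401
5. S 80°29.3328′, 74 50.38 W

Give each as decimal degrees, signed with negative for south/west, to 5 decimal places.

1. -19.45812, -70.84780
2. 89.84900, -0.77990
3. -47.26598, 33.26060
4. -42.69983, 122.17335
5. -80.48888, -74.83967

Point 1:
  Lat: 19 + 27.487/60 = 19.458117
  hemisphere S, so the sign is −
  λ: 70 + 50.868/60 = 70.847800
  W → negative
Point 2:
  φ: 50.94′ = 0.849000°; total 89.849000
  N → positive
  λ: 46.794′ = 0.779900°; total 0.779900
  W ⇒ negate
Point 3:
  φ: 15.959′ = 0.265983°; total 47.265983
  hemisphere S, so the sign is −
  Lon: 33 + 15.636/60 = 33.260600
  E ⇒ keep positive
Point 4:
  Latitude: 42 + 41.99/60 = 42.699833
  hemisphere S, so the sign is −
  Longitude: 122 + 10.401/60 = 122.173350
  E → positive
Point 5:
  Lat: 80 + 29.3328/60 = 80.488880
  S ⇒ negate
  Longitude: 50.38′ = 0.839667°; total 74.839667
  hemisphere W, so the sign is −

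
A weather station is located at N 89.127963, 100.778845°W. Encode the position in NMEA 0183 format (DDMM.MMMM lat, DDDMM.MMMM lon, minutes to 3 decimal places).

8907.678,N / 10046.731,W

Latitude: minutes = (89.127963 − 89) × 60 = 7.67778
λ: 100° + 0.778845 × 60 = 100° 46.73070′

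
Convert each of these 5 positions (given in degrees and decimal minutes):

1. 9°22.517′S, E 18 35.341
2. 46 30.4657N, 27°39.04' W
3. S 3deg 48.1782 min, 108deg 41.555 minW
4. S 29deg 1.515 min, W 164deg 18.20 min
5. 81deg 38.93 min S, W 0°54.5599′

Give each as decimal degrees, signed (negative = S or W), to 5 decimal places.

Point 1:
  Lat: 9 + 22.517/60 = 9.375283
  S ⇒ negate
  Longitude: 18 + 35.341/60 = 18.589017
  E ⇒ keep positive
Point 2:
  Latitude: 46 + 30.4657/60 = 46.507762
  N ⇒ keep positive
  Lon: 39.04′ = 0.650667°; total 27.650667
  W → negative
Point 3:
  Latitude: 3 + 48.1782/60 = 3.802970
  hemisphere S, so the sign is −
  Lon: 108 + 41.555/60 = 108.692583
  W ⇒ negate
Point 4:
  Latitude: 1.515′ = 0.025250°; total 29.025250
  S ⇒ negate
  Lon: 18.2′ = 0.303333°; total 164.303333
  hemisphere W, so the sign is −
Point 5:
  φ: 38.93′ = 0.648833°; total 81.648833
  hemisphere S, so the sign is −
  Lon: 0 + 54.5599/60 = 0.909332
  hemisphere W, so the sign is −

1. -9.37528, 18.58902
2. 46.50776, -27.65067
3. -3.80297, -108.69258
4. -29.02525, -164.30333
5. -81.64883, -0.90933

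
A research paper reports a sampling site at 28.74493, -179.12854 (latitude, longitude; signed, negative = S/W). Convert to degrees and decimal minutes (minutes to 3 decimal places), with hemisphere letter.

Latitude: minutes = (28.744930 − 28) × 60 = 44.69580
Longitude is negative → W; |value| = 179.128540
λ: minutes = (179.128540 − 179) × 60 = 7.71240

28° 44.696′ N, 179° 7.712′ W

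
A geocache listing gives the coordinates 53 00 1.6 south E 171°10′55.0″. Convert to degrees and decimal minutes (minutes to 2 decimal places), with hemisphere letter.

53° 0.03′ S, 171° 10.92′ E

φ: 0 + 1.6/60 = 0.0267′
Longitude: seconds/60 = 0.91667; minutes = 10 + 0.91667 = 10.9167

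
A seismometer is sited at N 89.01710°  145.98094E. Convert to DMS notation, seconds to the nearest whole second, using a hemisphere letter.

89°01′2″ N, 145°58′51″ E

Lat: whole degrees 89; 1.02600′ → 1′ and 1.56″
Longitude: whole degrees 145; 58.85640′ → 58′ and 51.38″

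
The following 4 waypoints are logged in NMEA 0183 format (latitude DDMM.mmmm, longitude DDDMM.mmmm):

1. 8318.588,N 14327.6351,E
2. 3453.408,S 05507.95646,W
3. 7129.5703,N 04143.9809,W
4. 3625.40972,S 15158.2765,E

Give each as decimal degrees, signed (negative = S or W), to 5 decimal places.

1. 83.30980, 143.46059
2. -34.89013, -55.13261
3. 71.49284, -41.73302
4. -36.42350, 151.97128

Point 1:
  Latitude: split at 2 digits → 83° and 18.588′; 83 + 18.588/60 = 83.309800
  N → positive
  Longitude: split at 3 digits → 143° and 27.6351′; 143 + 27.6351/60 = 143.460585
  E ⇒ keep positive
Point 2:
  Lat: split at 2 digits → 34° and 53.408′; 34 + 53.408/60 = 34.890133
  hemisphere S, so the sign is −
  Longitude: split at 3 digits → 055° and 7.95646′; 55 + 7.95646/60 = 55.132608
  W → negative
Point 3:
  Latitude: split at 2 digits → 71° and 29.5703′; 71 + 29.5703/60 = 71.492838
  N ⇒ keep positive
  Lon: degrees = first 3 digits = 41, minutes = 43.9809; 41 + 43.9809/60 = 41.733015
  hemisphere W, so the sign is −
Point 4:
  Lat: split at 2 digits → 36° and 25.40972′; 36 + 25.40972/60 = 36.423495
  S → negative
  Lon: degrees = first 3 digits = 151, minutes = 58.2765; 151 + 58.2765/60 = 151.971275
  E ⇒ keep positive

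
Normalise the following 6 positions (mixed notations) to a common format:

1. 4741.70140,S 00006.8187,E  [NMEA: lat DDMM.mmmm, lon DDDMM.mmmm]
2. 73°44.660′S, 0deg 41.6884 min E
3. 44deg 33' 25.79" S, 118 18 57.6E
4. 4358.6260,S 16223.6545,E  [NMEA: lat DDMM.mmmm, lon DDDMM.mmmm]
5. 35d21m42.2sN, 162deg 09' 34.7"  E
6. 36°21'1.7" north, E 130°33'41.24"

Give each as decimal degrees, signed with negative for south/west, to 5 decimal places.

Point 1:
  Latitude: degrees = first 2 digits = 47, minutes = 41.7014; 47 + 41.7014/60 = 47.695023
  hemisphere S, so the sign is −
  Longitude: split at 3 digits → 000° and 6.8187′; 0 + 6.8187/60 = 0.113645
  E ⇒ keep positive
Point 2:
  Lat: 73 + 44.66/60 = 73.744333
  hemisphere S, so the sign is −
  λ: 0 + 41.6884/60 = 0.694807
  E ⇒ keep positive
Point 3:
  Latitude: 44° + 33/60 + 25.79/3600 = 44 + 0.550000 + 0.007164 = 44.557164
  S ⇒ negate
  λ: 18′ + 57.6″ = 18.96000′; 118 + 18.96000/60 = 118.316000
  E ⇒ keep positive
Point 4:
  φ: split at 2 digits → 43° and 58.626′; 43 + 58.626/60 = 43.977100
  S → negative
  λ: split at 3 digits → 162° and 23.6545′; 162 + 23.6545/60 = 162.394242
  E → positive
Point 5:
  φ: 35 + 21/60 + 42.2/3600 = 35.361722
  N → positive
  λ: 162 + 9/60 + 34.7/3600 = 162.159639
  E → positive
Point 6:
  Latitude: 36 + 21/60 + 1.7/3600 = 36.350472
  N ⇒ keep positive
  Lon: 130 + 33/60 + 41.24/3600 = 130.561456
  E → positive

1. -47.69502, 0.11365
2. -73.74433, 0.69481
3. -44.55716, 118.31600
4. -43.97710, 162.39424
5. 35.36172, 162.15964
6. 36.35047, 130.56146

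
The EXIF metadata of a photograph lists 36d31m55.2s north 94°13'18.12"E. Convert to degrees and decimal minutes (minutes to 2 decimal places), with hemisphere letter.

36° 31.92′ N, 94° 13.30′ E

Lat: seconds/60 = 0.92000; minutes = 31 + 0.92000 = 31.9200
λ: 13 + 18.12/60 = 13.3020′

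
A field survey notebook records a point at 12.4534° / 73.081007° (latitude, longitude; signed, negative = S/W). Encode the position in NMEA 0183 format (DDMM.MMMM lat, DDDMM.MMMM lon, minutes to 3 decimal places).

1227.204,N / 07304.860,E

Lat: minutes = (12.453400 − 12) × 60 = 27.20400
λ: 73° + 0.081007 × 60 = 73° 4.86042′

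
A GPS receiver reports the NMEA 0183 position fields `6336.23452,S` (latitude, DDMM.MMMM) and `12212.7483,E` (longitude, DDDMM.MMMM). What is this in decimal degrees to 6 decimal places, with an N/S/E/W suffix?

63.603909° S, 122.212472° E

Latitude: degrees = first 2 digits = 63, minutes = 36.23452; 63 + 36.23452/60 = 63.6039087
Lon: split at 3 digits → 122° and 12.7483′; 122 + 12.7483/60 = 122.2124717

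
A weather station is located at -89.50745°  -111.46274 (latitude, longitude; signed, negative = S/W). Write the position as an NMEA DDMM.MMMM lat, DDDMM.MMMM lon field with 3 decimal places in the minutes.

8930.447,S / 11127.764,W

Latitude is negative → S; |value| = 89.507450
Latitude: minutes = (89.507450 − 89) × 60 = 30.44700
Longitude is negative → W; |value| = 111.462740
Lon: fractional part 0.462740 → 27.76440 minutes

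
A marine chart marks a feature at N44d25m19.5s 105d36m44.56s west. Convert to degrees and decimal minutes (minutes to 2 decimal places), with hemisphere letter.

Latitude: seconds/60 = 0.32500; minutes = 25 + 0.32500 = 25.3250
λ: 36 + 44.56/60 = 36.7427′

44° 25.33′ N, 105° 36.74′ W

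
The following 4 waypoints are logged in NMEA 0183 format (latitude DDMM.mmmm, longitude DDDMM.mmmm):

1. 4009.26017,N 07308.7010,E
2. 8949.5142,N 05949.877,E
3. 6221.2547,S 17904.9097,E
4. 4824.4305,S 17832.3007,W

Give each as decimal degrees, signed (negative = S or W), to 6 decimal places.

1. 40.154336, 73.145017
2. 89.825237, 59.831283
3. -62.354245, 179.081828
4. -48.407175, -178.538345

Point 1:
  Lat: degrees = first 2 digits = 40, minutes = 9.26017; 40 + 9.26017/60 = 40.1543362
  N → positive
  Lon: split at 3 digits → 073° and 8.701′; 73 + 8.701/60 = 73.1450167
  E → positive
Point 2:
  φ: split at 2 digits → 89° and 49.5142′; 89 + 49.5142/60 = 89.8252367
  N → positive
  λ: degrees = first 3 digits = 59, minutes = 49.877; 59 + 49.877/60 = 59.8312833
  E → positive
Point 3:
  Lat: split at 2 digits → 62° and 21.2547′; 62 + 21.2547/60 = 62.3542450
  hemisphere S, so the sign is −
  Longitude: split at 3 digits → 179° and 4.9097′; 179 + 4.9097/60 = 179.0818283
  E ⇒ keep positive
Point 4:
  Lat: degrees = first 2 digits = 48, minutes = 24.4305; 48 + 24.4305/60 = 48.4071750
  S ⇒ negate
  Lon: split at 3 digits → 178° and 32.3007′; 178 + 32.3007/60 = 178.5383450
  hemisphere W, so the sign is −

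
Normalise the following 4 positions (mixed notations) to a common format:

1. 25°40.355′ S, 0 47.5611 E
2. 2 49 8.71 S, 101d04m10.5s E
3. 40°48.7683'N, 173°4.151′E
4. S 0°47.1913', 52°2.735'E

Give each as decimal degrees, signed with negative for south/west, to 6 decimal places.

Point 1:
  Latitude: 25 + 40.355/60 = 25.6725833
  S → negative
  Lon: 47.5611′ = 0.792685°; total 0.7926850
  E → positive
Point 2:
  φ: 2 + 49/60 + 8.71/3600 = 2.8190861
  hemisphere S, so the sign is −
  Longitude: 4′ + 10.5″ = 4.17500′; 101 + 4.17500/60 = 101.0695833
  E ⇒ keep positive
Point 3:
  Lat: 48.7683′ = 0.812805°; total 40.8128050
  N ⇒ keep positive
  λ: 4.151′ = 0.069183°; total 173.0691833
  E → positive
Point 4:
  Lat: 47.1913′ = 0.786522°; total 0.7865217
  S ⇒ negate
  Longitude: 2.735′ = 0.045583°; total 52.0455833
  E ⇒ keep positive

1. -25.672583, 0.792685
2. -2.819086, 101.069583
3. 40.812805, 173.069183
4. -0.786522, 52.045583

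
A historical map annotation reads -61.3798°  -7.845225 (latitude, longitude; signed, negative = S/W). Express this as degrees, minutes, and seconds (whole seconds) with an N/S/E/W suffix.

Latitude is negative → S; |value| = 61.379800
Lat: 0.379800° → 22.78800′; 0.78800 × 60 = 47.28″
Longitude is negative → W; |value| = 7.845225
λ: whole degrees 7; 50.71350′ → 50′ and 42.81″

61°22′47″ S, 7°50′43″ W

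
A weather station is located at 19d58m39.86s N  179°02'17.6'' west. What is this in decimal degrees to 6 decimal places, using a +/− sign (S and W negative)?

19.977739, -179.038222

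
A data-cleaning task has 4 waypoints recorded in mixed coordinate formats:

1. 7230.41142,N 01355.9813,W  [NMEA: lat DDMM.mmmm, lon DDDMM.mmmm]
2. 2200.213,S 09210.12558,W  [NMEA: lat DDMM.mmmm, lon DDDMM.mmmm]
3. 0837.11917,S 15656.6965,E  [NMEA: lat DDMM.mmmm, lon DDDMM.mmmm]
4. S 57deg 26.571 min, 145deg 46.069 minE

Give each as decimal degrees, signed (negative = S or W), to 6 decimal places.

1. 72.506857, -13.933022
2. -22.003550, -92.168760
3. -8.618653, 156.944942
4. -57.442850, 145.767817

Point 1:
  Lat: split at 2 digits → 72° and 30.41142′; 72 + 30.41142/60 = 72.5068570
  N ⇒ keep positive
  Lon: degrees = first 3 digits = 13, minutes = 55.9813; 13 + 55.9813/60 = 13.9330217
  W ⇒ negate
Point 2:
  φ: degrees = first 2 digits = 22, minutes = 0.213; 22 + 0.213/60 = 22.0035500
  hemisphere S, so the sign is −
  λ: degrees = first 3 digits = 92, minutes = 10.12558; 92 + 10.12558/60 = 92.1687597
  hemisphere W, so the sign is −
Point 3:
  Latitude: degrees = first 2 digits = 8, minutes = 37.11917; 8 + 37.11917/60 = 8.6186528
  S → negative
  Lon: degrees = first 3 digits = 156, minutes = 56.6965; 156 + 56.6965/60 = 156.9449417
  E → positive
Point 4:
  Lat: 57 + 26.571/60 = 57.4428500
  S → negative
  λ: 145 + 46.069/60 = 145.7678167
  E → positive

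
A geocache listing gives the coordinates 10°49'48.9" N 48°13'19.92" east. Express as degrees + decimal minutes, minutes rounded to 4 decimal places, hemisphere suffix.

10° 49.8150′ N, 48° 13.3320′ E

φ: seconds/60 = 0.81500; minutes = 49 + 0.81500 = 49.815000
Longitude: seconds/60 = 0.33200; minutes = 13 + 0.33200 = 13.332000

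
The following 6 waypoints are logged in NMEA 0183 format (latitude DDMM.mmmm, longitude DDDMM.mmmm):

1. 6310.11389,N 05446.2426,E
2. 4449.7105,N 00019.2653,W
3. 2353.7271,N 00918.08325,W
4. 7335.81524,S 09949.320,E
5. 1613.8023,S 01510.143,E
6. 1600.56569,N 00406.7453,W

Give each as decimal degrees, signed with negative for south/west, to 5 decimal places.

Point 1:
  φ: degrees = first 2 digits = 63, minutes = 10.11389; 63 + 10.11389/60 = 63.168565
  N → positive
  Lon: split at 3 digits → 054° and 46.2426′; 54 + 46.2426/60 = 54.770710
  E ⇒ keep positive
Point 2:
  φ: degrees = first 2 digits = 44, minutes = 49.7105; 44 + 49.7105/60 = 44.828508
  N → positive
  Lon: degrees = first 3 digits = 0, minutes = 19.2653; 0 + 19.2653/60 = 0.321088
  hemisphere W, so the sign is −
Point 3:
  Lat: split at 2 digits → 23° and 53.7271′; 23 + 53.7271/60 = 23.895452
  N → positive
  Longitude: degrees = first 3 digits = 9, minutes = 18.08325; 9 + 18.08325/60 = 9.301388
  W → negative
Point 4:
  Lat: degrees = first 2 digits = 73, minutes = 35.81524; 73 + 35.81524/60 = 73.596921
  S → negative
  Longitude: degrees = first 3 digits = 99, minutes = 49.32; 99 + 49.32/60 = 99.822000
  E → positive
Point 5:
  Latitude: degrees = first 2 digits = 16, minutes = 13.8023; 16 + 13.8023/60 = 16.230038
  S → negative
  Longitude: split at 3 digits → 015° and 10.143′; 15 + 10.143/60 = 15.169050
  E ⇒ keep positive
Point 6:
  Latitude: degrees = first 2 digits = 16, minutes = 0.56569; 16 + 0.56569/60 = 16.009428
  N → positive
  Lon: split at 3 digits → 004° and 6.7453′; 4 + 6.7453/60 = 4.112422
  W ⇒ negate

1. 63.16856, 54.77071
2. 44.82851, -0.32109
3. 23.89545, -9.30139
4. -73.59692, 99.82200
5. -16.23004, 15.16905
6. 16.00943, -4.11242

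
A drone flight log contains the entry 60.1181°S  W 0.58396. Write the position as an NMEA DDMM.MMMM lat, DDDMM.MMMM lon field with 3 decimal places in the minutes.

6007.086,S / 00035.038,W

Lat: minutes = (60.118100 − 60) × 60 = 7.08600
Lon: 0° + 0.583960 × 60 = 0° 35.03760′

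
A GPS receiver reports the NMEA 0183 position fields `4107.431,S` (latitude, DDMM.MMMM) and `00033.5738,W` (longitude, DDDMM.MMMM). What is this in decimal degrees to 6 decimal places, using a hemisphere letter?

41.123850° S, 0.559563° W

Lat: split at 2 digits → 41° and 7.431′; 41 + 7.431/60 = 41.1238500
Longitude: degrees = first 3 digits = 0, minutes = 33.5738; 0 + 33.5738/60 = 0.5595633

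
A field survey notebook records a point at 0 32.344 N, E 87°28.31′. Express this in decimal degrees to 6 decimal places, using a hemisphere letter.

0.539067° N, 87.471833° E

Latitude: 32.344′ = 0.539067°; total 0.5390667
Longitude: 28.31′ = 0.471833°; total 87.4718333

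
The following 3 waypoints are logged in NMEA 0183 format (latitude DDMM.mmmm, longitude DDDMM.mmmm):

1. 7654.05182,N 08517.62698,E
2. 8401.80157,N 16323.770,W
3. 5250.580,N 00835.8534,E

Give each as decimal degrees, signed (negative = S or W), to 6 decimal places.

Point 1:
  Latitude: split at 2 digits → 76° and 54.05182′; 76 + 54.05182/60 = 76.9008637
  N → positive
  Lon: degrees = first 3 digits = 85, minutes = 17.62698; 85 + 17.62698/60 = 85.2937830
  E ⇒ keep positive
Point 2:
  φ: degrees = first 2 digits = 84, minutes = 1.80157; 84 + 1.80157/60 = 84.0300262
  N ⇒ keep positive
  Lon: degrees = first 3 digits = 163, minutes = 23.77; 163 + 23.77/60 = 163.3961667
  W ⇒ negate
Point 3:
  Latitude: split at 2 digits → 52° and 50.58′; 52 + 50.58/60 = 52.8430000
  N ⇒ keep positive
  Lon: split at 3 digits → 008° and 35.8534′; 8 + 35.8534/60 = 8.5975567
  E ⇒ keep positive

1. 76.900864, 85.293783
2. 84.030026, -163.396167
3. 52.843000, 8.597557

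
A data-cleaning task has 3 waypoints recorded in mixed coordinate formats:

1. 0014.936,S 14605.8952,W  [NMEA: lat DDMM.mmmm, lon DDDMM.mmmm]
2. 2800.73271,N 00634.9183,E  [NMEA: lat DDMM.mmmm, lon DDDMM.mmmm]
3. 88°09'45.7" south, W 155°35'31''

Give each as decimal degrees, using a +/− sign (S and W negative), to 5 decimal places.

Point 1:
  Latitude: split at 2 digits → 00° and 14.936′; 0 + 14.936/60 = 0.248933
  S → negative
  Lon: split at 3 digits → 146° and 5.8952′; 146 + 5.8952/60 = 146.098253
  W → negative
Point 2:
  Lat: degrees = first 2 digits = 28, minutes = 0.73271; 28 + 0.73271/60 = 28.012212
  N ⇒ keep positive
  Longitude: split at 3 digits → 006° and 34.9183′; 6 + 34.9183/60 = 6.581972
  E ⇒ keep positive
Point 3:
  Lat: 88 + 9/60 + 45.7/3600 = 88.162694
  S → negative
  Lon: 155° + 35/60 + 31/3600 = 155 + 0.583333 + 0.008611 = 155.591944
  hemisphere W, so the sign is −

1. -0.24893, -146.09825
2. 28.01221, 6.58197
3. -88.16269, -155.59194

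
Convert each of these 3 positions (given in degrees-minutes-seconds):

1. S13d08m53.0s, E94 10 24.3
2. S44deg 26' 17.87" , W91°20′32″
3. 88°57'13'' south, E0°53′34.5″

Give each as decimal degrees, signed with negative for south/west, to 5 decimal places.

Point 1:
  Lat: 13 + 8/60 + 53/3600 = 13.148056
  S → negative
  Longitude: 10′ + 24.3″ = 10.40500′; 94 + 10.40500/60 = 94.173417
  E ⇒ keep positive
Point 2:
  Lat: 26′ + 17.87″ = 26.29783′; 44 + 26.29783/60 = 44.438297
  hemisphere S, so the sign is −
  Lon: 20′ + 32″ = 20.53333′; 91 + 20.53333/60 = 91.342222
  hemisphere W, so the sign is −
Point 3:
  Lat: 88 + 57/60 + 13/3600 = 88.953611
  S → negative
  Longitude: 53′ + 34.5″ = 53.57500′; 0 + 53.57500/60 = 0.892917
  E → positive

1. -13.14806, 94.17342
2. -44.43830, -91.34222
3. -88.95361, 0.89292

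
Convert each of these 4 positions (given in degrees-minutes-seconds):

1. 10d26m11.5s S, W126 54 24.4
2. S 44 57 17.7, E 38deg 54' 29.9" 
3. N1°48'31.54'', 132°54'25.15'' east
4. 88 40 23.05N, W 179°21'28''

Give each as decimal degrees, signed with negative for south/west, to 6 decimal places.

1. -10.436528, -126.906778
2. -44.954917, 38.908306
3. 1.808761, 132.906986
4. 88.673069, -179.357778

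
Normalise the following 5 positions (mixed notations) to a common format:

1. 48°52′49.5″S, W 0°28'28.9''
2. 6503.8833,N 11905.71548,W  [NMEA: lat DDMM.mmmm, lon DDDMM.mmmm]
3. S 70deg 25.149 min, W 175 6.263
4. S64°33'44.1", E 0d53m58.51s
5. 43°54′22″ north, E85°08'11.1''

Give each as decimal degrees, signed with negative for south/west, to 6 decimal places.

1. -48.880417, -0.474694
2. 65.064722, -119.095258
3. -70.419150, -175.104383
4. -64.562250, 0.899586
5. 43.906111, 85.136417

Point 1:
  φ: 48 + 52/60 + 49.5/3600 = 48.8804167
  S ⇒ negate
  λ: 28′ + 28.9″ = 28.48167′; 0 + 28.48167/60 = 0.4746944
  W → negative
Point 2:
  Lat: split at 2 digits → 65° and 3.8833′; 65 + 3.8833/60 = 65.0647217
  N ⇒ keep positive
  λ: split at 3 digits → 119° and 5.71548′; 119 + 5.71548/60 = 119.0952580
  hemisphere W, so the sign is −
Point 3:
  φ: 25.149′ = 0.419150°; total 70.4191500
  S → negative
  Longitude: 175 + 6.263/60 = 175.1043833
  hemisphere W, so the sign is −
Point 4:
  φ: 33′ + 44.1″ = 33.73500′; 64 + 33.73500/60 = 64.5622500
  hemisphere S, so the sign is −
  Longitude: 0° + 53/60 + 58.51/3600 = 0 + 0.883333 + 0.016253 = 0.8995861
  E ⇒ keep positive
Point 5:
  φ: 43° + 54/60 + 22/3600 = 43 + 0.900000 + 0.006111 = 43.9061111
  N ⇒ keep positive
  Lon: 8′ + 11.1″ = 8.18500′; 85 + 8.18500/60 = 85.1364167
  E ⇒ keep positive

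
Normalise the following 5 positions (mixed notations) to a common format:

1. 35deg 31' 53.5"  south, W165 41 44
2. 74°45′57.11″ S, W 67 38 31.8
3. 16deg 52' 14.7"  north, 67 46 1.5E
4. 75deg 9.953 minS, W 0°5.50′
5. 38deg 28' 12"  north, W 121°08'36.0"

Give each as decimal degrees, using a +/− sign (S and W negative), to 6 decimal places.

Point 1:
  φ: 35° + 31/60 + 53.5/3600 = 35 + 0.516667 + 0.014861 = 35.5315278
  S ⇒ negate
  λ: 41′ + 44″ = 41.73333′; 165 + 41.73333/60 = 165.6955556
  hemisphere W, so the sign is −
Point 2:
  φ: 74 + 45/60 + 57.11/3600 = 74.7658639
  S ⇒ negate
  Lon: 67 + 38/60 + 31.8/3600 = 67.6421667
  W → negative
Point 3:
  φ: 52′ + 14.7″ = 52.24500′; 16 + 52.24500/60 = 16.8707500
  N → positive
  λ: 46′ + 1.5″ = 46.02500′; 67 + 46.02500/60 = 67.7670833
  E ⇒ keep positive
Point 4:
  Latitude: 75 + 9.953/60 = 75.1658833
  hemisphere S, so the sign is −
  λ: 0 + 5.5/60 = 0.0916667
  hemisphere W, so the sign is −
Point 5:
  φ: 38 + 28/60 + 12/3600 = 38.4700000
  N → positive
  λ: 121 + 8/60 + 36/3600 = 121.1433333
  W → negative

1. -35.531528, -165.695556
2. -74.765864, -67.642167
3. 16.870750, 67.767083
4. -75.165883, -0.091667
5. 38.470000, -121.143333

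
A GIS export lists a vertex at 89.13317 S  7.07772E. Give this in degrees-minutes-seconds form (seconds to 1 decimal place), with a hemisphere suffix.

89°07′59.4″ S, 7°04′39.8″ E

φ: 0.133170° → 7.99020′; 0.99020 × 60 = 59.412″
Lon: 0.077720 × 60 = 4.66320′ → 4′, remainder × 60 = 39.792″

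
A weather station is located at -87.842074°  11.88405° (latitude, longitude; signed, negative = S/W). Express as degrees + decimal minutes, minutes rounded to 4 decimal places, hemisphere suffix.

Latitude is negative → S; |value| = 87.842074
Latitude: minutes = (87.842074 − 87) × 60 = 50.524440
Lon: 11° + 0.884050 × 60 = 11° 53.043000′

87° 50.5244′ S, 11° 53.0430′ E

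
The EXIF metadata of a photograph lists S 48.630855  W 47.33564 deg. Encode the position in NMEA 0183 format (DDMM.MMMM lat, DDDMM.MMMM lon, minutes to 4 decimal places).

4837.8513,S / 04720.1384,W

φ: 48° + 0.630855 × 60 = 48° 37.851300′
Lon: 47° + 0.335640 × 60 = 47° 20.138400′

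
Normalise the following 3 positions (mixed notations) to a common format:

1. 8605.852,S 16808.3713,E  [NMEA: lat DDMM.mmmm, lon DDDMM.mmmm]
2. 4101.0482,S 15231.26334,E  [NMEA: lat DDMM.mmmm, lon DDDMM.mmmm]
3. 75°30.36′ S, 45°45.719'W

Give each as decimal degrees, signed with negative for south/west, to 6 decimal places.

Point 1:
  Latitude: split at 2 digits → 86° and 5.852′; 86 + 5.852/60 = 86.0975333
  S ⇒ negate
  λ: degrees = first 3 digits = 168, minutes = 8.3713; 168 + 8.3713/60 = 168.1395217
  E ⇒ keep positive
Point 2:
  φ: degrees = first 2 digits = 41, minutes = 1.0482; 41 + 1.0482/60 = 41.0174700
  hemisphere S, so the sign is −
  Longitude: degrees = first 3 digits = 152, minutes = 31.26334; 152 + 31.26334/60 = 152.5210557
  E ⇒ keep positive
Point 3:
  φ: 30.36′ = 0.506000°; total 75.5060000
  S ⇒ negate
  Lon: 45 + 45.719/60 = 45.7619833
  W → negative

1. -86.097533, 168.139522
2. -41.017470, 152.521056
3. -75.506000, -45.761983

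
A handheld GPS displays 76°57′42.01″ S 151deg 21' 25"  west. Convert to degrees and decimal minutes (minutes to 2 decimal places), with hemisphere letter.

Latitude: seconds/60 = 0.70017; minutes = 57 + 0.70017 = 57.7002
λ: seconds/60 = 0.41667; minutes = 21 + 0.41667 = 21.4167

76° 57.70′ S, 151° 21.42′ W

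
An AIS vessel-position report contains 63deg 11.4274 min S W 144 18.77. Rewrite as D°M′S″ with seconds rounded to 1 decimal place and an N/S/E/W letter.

63°11′25.6″ S, 144°18′46.2″ W

φ: fractional minutes 0.42740 × 60 = 25.644″
Lon: fractional minutes 0.77000 × 60 = 46.200″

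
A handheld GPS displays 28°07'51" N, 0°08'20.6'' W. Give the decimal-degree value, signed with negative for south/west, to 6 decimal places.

φ: 7′ + 51″ = 7.85000′; 28 + 7.85000/60 = 28.1308333
N ⇒ keep positive
Lon: 0° + 8/60 + 20.6/3600 = 0 + 0.133333 + 0.005722 = 0.1390556
W ⇒ negate

28.130833, -0.139056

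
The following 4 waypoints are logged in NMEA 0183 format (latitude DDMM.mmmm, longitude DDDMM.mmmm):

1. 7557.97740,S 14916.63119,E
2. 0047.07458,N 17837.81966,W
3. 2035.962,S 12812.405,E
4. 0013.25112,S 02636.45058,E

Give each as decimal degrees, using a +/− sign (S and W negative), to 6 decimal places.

Point 1:
  Latitude: split at 2 digits → 75° and 57.9774′; 75 + 57.9774/60 = 75.9662900
  S ⇒ negate
  Longitude: split at 3 digits → 149° and 16.63119′; 149 + 16.63119/60 = 149.2771865
  E ⇒ keep positive
Point 2:
  φ: split at 2 digits → 00° and 47.07458′; 0 + 47.07458/60 = 0.7845763
  N → positive
  Lon: degrees = first 3 digits = 178, minutes = 37.81966; 178 + 37.81966/60 = 178.6303277
  hemisphere W, so the sign is −
Point 3:
  φ: split at 2 digits → 20° and 35.962′; 20 + 35.962/60 = 20.5993667
  S ⇒ negate
  Longitude: split at 3 digits → 128° and 12.405′; 128 + 12.405/60 = 128.2067500
  E ⇒ keep positive
Point 4:
  Latitude: split at 2 digits → 00° and 13.25112′; 0 + 13.25112/60 = 0.2208520
  S → negative
  Lon: degrees = first 3 digits = 26, minutes = 36.45058; 26 + 36.45058/60 = 26.6075097
  E → positive

1. -75.966290, 149.277187
2. 0.784576, -178.630328
3. -20.599367, 128.206750
4. -0.220852, 26.607510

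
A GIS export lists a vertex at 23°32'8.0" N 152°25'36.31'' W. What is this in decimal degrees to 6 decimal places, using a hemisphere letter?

23.535556° N, 152.426753° W

Lat: 23° + 32/60 + 8/3600 = 23 + 0.533333 + 0.002222 = 23.5355556
Lon: 25′ + 36.31″ = 25.60517′; 152 + 25.60517/60 = 152.4267528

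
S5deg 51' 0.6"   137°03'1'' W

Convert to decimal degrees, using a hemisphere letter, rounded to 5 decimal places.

Lat: 5 + 51/60 + 0.6/3600 = 5.850167
Longitude: 137 + 3/60 + 1/3600 = 137.050278

5.85017° S, 137.05028° W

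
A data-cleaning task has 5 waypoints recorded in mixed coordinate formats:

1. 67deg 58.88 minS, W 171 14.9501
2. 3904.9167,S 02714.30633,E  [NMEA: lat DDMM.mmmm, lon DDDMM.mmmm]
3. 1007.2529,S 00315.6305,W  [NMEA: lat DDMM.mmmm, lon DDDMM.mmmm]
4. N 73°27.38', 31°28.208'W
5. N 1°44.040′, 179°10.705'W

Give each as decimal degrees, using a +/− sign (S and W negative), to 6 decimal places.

Point 1:
  Lat: 67 + 58.88/60 = 67.9813333
  S ⇒ negate
  Lon: 171 + 14.9501/60 = 171.2491683
  W ⇒ negate
Point 2:
  Latitude: split at 2 digits → 39° and 4.9167′; 39 + 4.9167/60 = 39.0819450
  S → negative
  Lon: split at 3 digits → 027° and 14.30633′; 27 + 14.30633/60 = 27.2384388
  E ⇒ keep positive
Point 3:
  Lat: degrees = first 2 digits = 10, minutes = 7.2529; 10 + 7.2529/60 = 10.1208817
  S ⇒ negate
  λ: split at 3 digits → 003° and 15.6305′; 3 + 15.6305/60 = 3.2605083
  W → negative
Point 4:
  Lat: 73 + 27.38/60 = 73.4563333
  N ⇒ keep positive
  Lon: 31 + 28.208/60 = 31.4701333
  W ⇒ negate
Point 5:
  Lat: 1 + 44.04/60 = 1.7340000
  N ⇒ keep positive
  Longitude: 10.705′ = 0.178417°; total 179.1784167
  W → negative

1. -67.981333, -171.249168
2. -39.081945, 27.238439
3. -10.120882, -3.260508
4. 73.456333, -31.470133
5. 1.734000, -179.178417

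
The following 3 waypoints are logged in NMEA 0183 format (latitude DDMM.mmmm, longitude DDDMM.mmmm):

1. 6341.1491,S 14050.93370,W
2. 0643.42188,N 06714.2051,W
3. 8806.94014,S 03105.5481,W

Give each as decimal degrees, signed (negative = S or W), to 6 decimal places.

Point 1:
  φ: degrees = first 2 digits = 63, minutes = 41.1491; 63 + 41.1491/60 = 63.6858183
  S → negative
  λ: split at 3 digits → 140° and 50.9337′; 140 + 50.9337/60 = 140.8488950
  W ⇒ negate
Point 2:
  φ: degrees = first 2 digits = 6, minutes = 43.42188; 6 + 43.42188/60 = 6.7236980
  N → positive
  Lon: split at 3 digits → 067° and 14.2051′; 67 + 14.2051/60 = 67.2367517
  W → negative
Point 3:
  φ: degrees = first 2 digits = 88, minutes = 6.94014; 88 + 6.94014/60 = 88.1156690
  S ⇒ negate
  Lon: degrees = first 3 digits = 31, minutes = 5.5481; 31 + 5.5481/60 = 31.0924683
  W → negative

1. -63.685818, -140.848895
2. 6.723698, -67.236752
3. -88.115669, -31.092468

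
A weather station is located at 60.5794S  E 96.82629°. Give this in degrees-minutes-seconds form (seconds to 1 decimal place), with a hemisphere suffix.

60°34′45.8″ S, 96°49′34.6″ E

Lat: whole degrees 60; 34.76400′ → 34′ and 45.840″
Lon: 0.826290 × 60 = 49.57740′ → 49′, remainder × 60 = 34.644″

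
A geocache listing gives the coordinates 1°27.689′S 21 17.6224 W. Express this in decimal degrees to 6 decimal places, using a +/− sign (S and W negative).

-1.461483, -21.293707

φ: 1 + 27.689/60 = 1.4614833
hemisphere S, so the sign is −
Lon: 21 + 17.6224/60 = 21.2937067
W → negative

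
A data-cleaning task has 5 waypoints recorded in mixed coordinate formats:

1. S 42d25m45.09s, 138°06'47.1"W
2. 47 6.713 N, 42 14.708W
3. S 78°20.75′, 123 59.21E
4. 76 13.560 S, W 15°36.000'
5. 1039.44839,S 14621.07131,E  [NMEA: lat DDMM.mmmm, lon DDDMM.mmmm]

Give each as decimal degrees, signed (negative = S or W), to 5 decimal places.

1. -42.42919, -138.11308
2. 47.11188, -42.24513
3. -78.34583, 123.98683
4. -76.22600, -15.60000
5. -10.65747, 146.35119

Point 1:
  Latitude: 42 + 25/60 + 45.09/3600 = 42.429192
  S ⇒ negate
  Longitude: 138 + 6/60 + 47.1/3600 = 138.113083
  W → negative
Point 2:
  φ: 6.713′ = 0.111883°; total 47.111883
  N ⇒ keep positive
  Lon: 14.708′ = 0.245133°; total 42.245133
  W → negative
Point 3:
  Latitude: 78 + 20.75/60 = 78.345833
  S ⇒ negate
  Longitude: 59.21′ = 0.986833°; total 123.986833
  E → positive
Point 4:
  φ: 76 + 13.56/60 = 76.226000
  S ⇒ negate
  Lon: 15 + 36/60 = 15.600000
  W → negative
Point 5:
  φ: split at 2 digits → 10° and 39.44839′; 10 + 39.44839/60 = 10.657473
  S → negative
  Longitude: split at 3 digits → 146° and 21.07131′; 146 + 21.07131/60 = 146.351189
  E ⇒ keep positive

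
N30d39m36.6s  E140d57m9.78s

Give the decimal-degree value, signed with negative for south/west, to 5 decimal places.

Lat: 30° + 39/60 + 36.6/3600 = 30 + 0.650000 + 0.010167 = 30.660167
N → positive
λ: 57′ + 9.78″ = 57.16300′; 140 + 57.16300/60 = 140.952717
E → positive

30.66017, 140.95272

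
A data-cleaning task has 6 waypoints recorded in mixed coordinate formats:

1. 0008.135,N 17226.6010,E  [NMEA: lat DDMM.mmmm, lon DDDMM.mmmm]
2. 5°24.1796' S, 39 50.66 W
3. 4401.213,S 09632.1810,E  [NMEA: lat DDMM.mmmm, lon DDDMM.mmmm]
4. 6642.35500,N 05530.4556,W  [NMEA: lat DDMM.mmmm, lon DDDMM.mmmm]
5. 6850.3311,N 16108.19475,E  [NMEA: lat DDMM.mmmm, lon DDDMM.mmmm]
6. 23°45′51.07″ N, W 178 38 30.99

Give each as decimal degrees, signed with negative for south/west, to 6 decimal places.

Point 1:
  Lat: split at 2 digits → 00° and 8.135′; 0 + 8.135/60 = 0.1355833
  N ⇒ keep positive
  Lon: degrees = first 3 digits = 172, minutes = 26.601; 172 + 26.601/60 = 172.4433500
  E → positive
Point 2:
  φ: 24.1796′ = 0.402993°; total 5.4029933
  hemisphere S, so the sign is −
  Longitude: 50.66′ = 0.844333°; total 39.8443333
  W ⇒ negate
Point 3:
  Latitude: degrees = first 2 digits = 44, minutes = 1.213; 44 + 1.213/60 = 44.0202167
  S → negative
  Longitude: degrees = first 3 digits = 96, minutes = 32.181; 96 + 32.181/60 = 96.5363500
  E ⇒ keep positive
Point 4:
  Lat: split at 2 digits → 66° and 42.355′; 66 + 42.355/60 = 66.7059167
  N → positive
  λ: split at 3 digits → 055° and 30.4556′; 55 + 30.4556/60 = 55.5075933
  hemisphere W, so the sign is −
Point 5:
  Latitude: split at 2 digits → 68° and 50.3311′; 68 + 50.3311/60 = 68.8388517
  N → positive
  Lon: degrees = first 3 digits = 161, minutes = 8.19475; 161 + 8.19475/60 = 161.1365792
  E ⇒ keep positive
Point 6:
  φ: 45′ + 51.07″ = 45.85117′; 23 + 45.85117/60 = 23.7641861
  N ⇒ keep positive
  λ: 178 + 38/60 + 30.99/3600 = 178.6419417
  W → negative

1. 0.135583, 172.443350
2. -5.402993, -39.844333
3. -44.020217, 96.536350
4. 66.705917, -55.507593
5. 68.838852, 161.136579
6. 23.764186, -178.641942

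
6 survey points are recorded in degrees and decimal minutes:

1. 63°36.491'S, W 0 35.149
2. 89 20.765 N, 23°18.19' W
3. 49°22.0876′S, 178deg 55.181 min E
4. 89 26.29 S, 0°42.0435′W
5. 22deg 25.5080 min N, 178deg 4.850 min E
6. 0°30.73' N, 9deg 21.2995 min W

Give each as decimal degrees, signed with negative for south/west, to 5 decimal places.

Point 1:
  φ: 63 + 36.491/60 = 63.608183
  S → negative
  λ: 0 + 35.149/60 = 0.585817
  W ⇒ negate
Point 2:
  φ: 20.765′ = 0.346083°; total 89.346083
  N → positive
  Lon: 23 + 18.19/60 = 23.303167
  W → negative
Point 3:
  Latitude: 49 + 22.0876/60 = 49.368127
  S ⇒ negate
  Longitude: 55.181′ = 0.919683°; total 178.919683
  E ⇒ keep positive
Point 4:
  φ: 89 + 26.29/60 = 89.438167
  hemisphere S, so the sign is −
  λ: 42.0435′ = 0.700725°; total 0.700725
  W ⇒ negate
Point 5:
  Latitude: 22 + 25.508/60 = 22.425133
  N → positive
  Longitude: 4.85′ = 0.080833°; total 178.080833
  E ⇒ keep positive
Point 6:
  Lat: 30.73′ = 0.512167°; total 0.512167
  N → positive
  λ: 21.2995′ = 0.354992°; total 9.354992
  W → negative

1. -63.60818, -0.58582
2. 89.34608, -23.30317
3. -49.36813, 178.91968
4. -89.43817, -0.70073
5. 22.42513, 178.08083
6. 0.51217, -9.35499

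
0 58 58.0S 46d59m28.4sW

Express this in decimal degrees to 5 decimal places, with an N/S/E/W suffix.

Lat: 0° + 58/60 + 58/3600 = 0 + 0.966667 + 0.016111 = 0.982778
Lon: 59′ + 28.4″ = 59.47333′; 46 + 59.47333/60 = 46.991222

0.98278° S, 46.99122° W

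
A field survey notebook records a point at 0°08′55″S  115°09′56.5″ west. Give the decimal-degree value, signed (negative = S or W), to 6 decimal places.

-0.148611, -115.165694

φ: 8′ + 55″ = 8.91667′; 0 + 8.91667/60 = 0.1486111
S → negative
Longitude: 115 + 9/60 + 56.5/3600 = 115.1656944
W ⇒ negate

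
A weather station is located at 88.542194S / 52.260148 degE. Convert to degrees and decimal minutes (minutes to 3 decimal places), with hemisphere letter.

88° 32.532′ S, 52° 15.609′ E

φ: fractional part 0.542194 → 32.53164 minutes
Longitude: fractional part 0.260148 → 15.60888 minutes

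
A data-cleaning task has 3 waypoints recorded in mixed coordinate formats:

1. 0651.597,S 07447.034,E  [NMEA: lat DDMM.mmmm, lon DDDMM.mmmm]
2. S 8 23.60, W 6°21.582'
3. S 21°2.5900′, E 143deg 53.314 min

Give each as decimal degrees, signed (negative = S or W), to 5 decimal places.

Point 1:
  φ: degrees = first 2 digits = 6, minutes = 51.597; 6 + 51.597/60 = 6.859950
  hemisphere S, so the sign is −
  Lon: split at 3 digits → 074° and 47.034′; 74 + 47.034/60 = 74.783900
  E → positive
Point 2:
  Lat: 23.6′ = 0.393333°; total 8.393333
  S ⇒ negate
  Lon: 6 + 21.582/60 = 6.359700
  hemisphere W, so the sign is −
Point 3:
  Latitude: 21 + 2.59/60 = 21.043167
  S ⇒ negate
  λ: 143 + 53.314/60 = 143.888567
  E ⇒ keep positive

1. -6.85995, 74.78390
2. -8.39333, -6.35970
3. -21.04317, 143.88857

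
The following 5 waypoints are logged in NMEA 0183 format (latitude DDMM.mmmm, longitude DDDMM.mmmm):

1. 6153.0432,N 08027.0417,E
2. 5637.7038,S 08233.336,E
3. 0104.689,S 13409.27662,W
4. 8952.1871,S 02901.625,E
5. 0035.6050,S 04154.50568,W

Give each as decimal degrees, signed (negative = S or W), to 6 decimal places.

Point 1:
  φ: degrees = first 2 digits = 61, minutes = 53.0432; 61 + 53.0432/60 = 61.8840533
  N ⇒ keep positive
  Lon: degrees = first 3 digits = 80, minutes = 27.0417; 80 + 27.0417/60 = 80.4506950
  E ⇒ keep positive
Point 2:
  φ: degrees = first 2 digits = 56, minutes = 37.7038; 56 + 37.7038/60 = 56.6283967
  S ⇒ negate
  λ: degrees = first 3 digits = 82, minutes = 33.336; 82 + 33.336/60 = 82.5556000
  E → positive
Point 3:
  Latitude: split at 2 digits → 01° and 4.689′; 1 + 4.689/60 = 1.0781500
  S ⇒ negate
  Longitude: split at 3 digits → 134° and 9.27662′; 134 + 9.27662/60 = 134.1546103
  W → negative
Point 4:
  Latitude: split at 2 digits → 89° and 52.1871′; 89 + 52.1871/60 = 89.8697850
  hemisphere S, so the sign is −
  Lon: split at 3 digits → 029° and 1.625′; 29 + 1.625/60 = 29.0270833
  E ⇒ keep positive
Point 5:
  Lat: split at 2 digits → 00° and 35.605′; 0 + 35.605/60 = 0.5934167
  hemisphere S, so the sign is −
  Longitude: split at 3 digits → 041° and 54.50568′; 41 + 54.50568/60 = 41.9084280
  W → negative

1. 61.884053, 80.450695
2. -56.628397, 82.555600
3. -1.078150, -134.154610
4. -89.869785, 29.027083
5. -0.593417, -41.908428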